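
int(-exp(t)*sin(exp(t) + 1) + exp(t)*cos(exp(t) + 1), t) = sqrt(2)*sin(exp(t) + pi/4 + 1) + C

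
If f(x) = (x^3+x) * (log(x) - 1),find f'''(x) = (6*x^2*log(x) + 5*x^2 - 1)/x^2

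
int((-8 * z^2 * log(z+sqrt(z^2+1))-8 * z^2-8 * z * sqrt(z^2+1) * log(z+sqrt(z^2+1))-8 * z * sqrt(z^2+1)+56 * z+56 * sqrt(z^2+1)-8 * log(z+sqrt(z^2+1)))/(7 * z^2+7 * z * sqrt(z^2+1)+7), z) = 8*(7 - z)*log(z + sqrt(z^2 + 1))/7 + C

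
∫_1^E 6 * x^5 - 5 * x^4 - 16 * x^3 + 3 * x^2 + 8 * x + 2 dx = -3 + (-2*E + exp(3))*(-exp(2) - 2*E - 1 + exp(3))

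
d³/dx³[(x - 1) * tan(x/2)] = 3*x*tan(x/2)^4/4 + x*tan(x/2)^2 + x/4 - 3*tan(x/2)^4/4 + 3*tan(x/2)^3/2 - tan(x/2)^2 + 3*tan(x/2)/2 - 1/4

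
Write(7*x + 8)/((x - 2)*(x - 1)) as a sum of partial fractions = -15/(x - 1) + 22/(x - 2)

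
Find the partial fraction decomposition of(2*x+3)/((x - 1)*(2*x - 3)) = 12/(2*x - 3) - 5/(x - 1)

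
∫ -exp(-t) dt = exp(-t) + C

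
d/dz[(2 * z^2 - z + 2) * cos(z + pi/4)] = -2*z^2*sin(z + pi/4) + z*sin(z + pi/4) + 4*z*cos(z + pi/4) - 2*sin(z + pi/4) - cos(z + pi/4)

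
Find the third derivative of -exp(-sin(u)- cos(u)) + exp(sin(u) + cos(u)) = 2*(-3*exp(2*sin(u) + 2*cos(u))*sin(u + pi/4) - sqrt(2)*exp(2*sin(u))*exp(2*cos(u))*sin(u)*cos(u) - sqrt(2)*sin(u)*cos(u) + 3*sin(u + pi/4))*exp(-sqrt(2)*sin(u + pi/4))*cos(u + pi/4)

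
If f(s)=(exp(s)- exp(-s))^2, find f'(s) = (2*exp(4*s) - 2)*exp(-2*s)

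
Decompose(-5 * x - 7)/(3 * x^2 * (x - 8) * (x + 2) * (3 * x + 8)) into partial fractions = 171/(4096*(3*x + 8)) - 1/(80*(x + 2)) - 47/(61440*(x - 8)) - 1/(1536*x) + 7/(384*x^2)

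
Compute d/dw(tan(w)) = cos(w)^(-2)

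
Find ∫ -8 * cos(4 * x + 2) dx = -2*sin(4*x + 2) + C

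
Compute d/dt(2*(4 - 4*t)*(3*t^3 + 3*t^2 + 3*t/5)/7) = -96*t^3/7 + 192*t/35 + 24/35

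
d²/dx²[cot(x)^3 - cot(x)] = 12*cot(x)^5 + 16*cot(x)^3 + 4*cot(x)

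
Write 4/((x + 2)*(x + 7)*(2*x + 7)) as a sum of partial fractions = -16/(21*(2*x + 7)) + 4/(35*(x + 7)) + 4/(15*(x + 2))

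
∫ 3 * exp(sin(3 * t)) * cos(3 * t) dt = exp(sin(3*t)) + C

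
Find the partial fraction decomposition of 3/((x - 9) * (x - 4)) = -3/(5*(x - 4)) + 3/(5*(x - 9))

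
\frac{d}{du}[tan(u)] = cos(u)^(-2)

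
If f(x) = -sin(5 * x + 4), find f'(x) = -5*cos(5*x + 4)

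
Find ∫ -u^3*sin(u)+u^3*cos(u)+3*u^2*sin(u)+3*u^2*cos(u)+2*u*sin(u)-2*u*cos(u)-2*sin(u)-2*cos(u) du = sqrt(2)*u*(u^2 - 2)*sin(u + pi/4) + C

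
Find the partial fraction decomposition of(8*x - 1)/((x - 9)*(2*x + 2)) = 9/(20*(x + 1)) + 71/(20*(x - 9))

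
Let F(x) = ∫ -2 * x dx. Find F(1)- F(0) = -1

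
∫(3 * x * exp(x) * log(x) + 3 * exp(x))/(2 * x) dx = 3*exp(x)*log(x)/2 + C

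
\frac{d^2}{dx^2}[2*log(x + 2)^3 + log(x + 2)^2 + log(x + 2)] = (-6*log(x + 2)^2 + 10*log(x + 2) + 1)/(x^2 + 4*x + 4)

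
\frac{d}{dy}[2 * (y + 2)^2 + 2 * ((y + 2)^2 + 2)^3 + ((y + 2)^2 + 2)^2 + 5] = 12*y^5 + 120*y^4 + 532*y^3 + 1272*y^2 + 1644*y + 920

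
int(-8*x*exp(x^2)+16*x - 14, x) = 8*x^2 - 14*x - 4*exp(x^2) + C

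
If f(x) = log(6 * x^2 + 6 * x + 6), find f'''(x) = (4*x^3 + 6*x^2 - 6*x - 4)/(x^6 + 3*x^5 + 6*x^4 + 7*x^3 + 6*x^2 + 3*x + 1)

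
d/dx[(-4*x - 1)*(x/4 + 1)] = -2*x - 17/4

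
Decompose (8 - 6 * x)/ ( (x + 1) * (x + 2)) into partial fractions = -20/(x + 2) + 14/(x + 1)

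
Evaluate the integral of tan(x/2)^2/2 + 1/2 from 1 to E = -tan(1/2) + tan(E/2)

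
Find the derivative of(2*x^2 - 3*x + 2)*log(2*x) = (4*x^2*log(x) + 2*x^2 + 4*x^2*log(2) - 3*x*log(x) - 3*x - 3*x*log(2) + 2)/x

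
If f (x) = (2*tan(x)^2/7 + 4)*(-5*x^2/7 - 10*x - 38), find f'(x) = -20*x^2*sin(x)/(49*cos(x)^3) - 40*x*sin(x)/(7*cos(x)^3) - 260*x/49 - 20*x/(49*cos(x)^2) - 152*sin(x)/(7*cos(x)^3) - 260/7 - 20/(7*cos(x)^2)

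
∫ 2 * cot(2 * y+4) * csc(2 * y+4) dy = -csc(2*y + 4) + C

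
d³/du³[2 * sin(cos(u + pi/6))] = 2*sin(u + pi/6)^3*cos(cos(u + pi/6)) - 6*sin(u + pi/6)*sin(cos(u + pi/6))*cos(u + pi/6) + 2*sin(u + pi/6)*cos(cos(u + pi/6))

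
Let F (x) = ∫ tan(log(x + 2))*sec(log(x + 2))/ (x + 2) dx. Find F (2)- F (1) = -sec(log(3)) + sec(log(4))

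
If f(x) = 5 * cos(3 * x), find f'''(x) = 135*sin(3*x)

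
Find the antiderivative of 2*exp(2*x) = exp(2*x) + C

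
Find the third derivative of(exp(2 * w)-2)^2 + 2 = 64*exp(4*w) - 32*exp(2*w)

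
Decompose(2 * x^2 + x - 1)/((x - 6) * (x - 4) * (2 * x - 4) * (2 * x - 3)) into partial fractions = -4/(9*(2*x - 3)) + 9/(16*(x - 2)) - 7/(8*(x - 4)) + 77/(144*(x - 6))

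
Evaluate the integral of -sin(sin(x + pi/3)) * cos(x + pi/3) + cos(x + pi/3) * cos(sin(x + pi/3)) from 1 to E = -sin(sin(1 + pi/3)) - cos(sin(1 + pi/3)) + sin(sin(pi/3 + E)) + cos(sin(pi/3 + E))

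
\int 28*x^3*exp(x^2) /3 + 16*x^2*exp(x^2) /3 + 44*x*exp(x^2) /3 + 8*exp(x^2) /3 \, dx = 2*(7*x^2 + 4*x + 4)*exp(x^2)/3 + C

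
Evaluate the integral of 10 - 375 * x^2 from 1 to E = -125*exp(3) + 10*E + 115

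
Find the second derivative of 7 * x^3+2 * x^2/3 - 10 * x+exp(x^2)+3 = 4*x^2*exp(x^2) + 42*x + 2*exp(x^2) + 4/3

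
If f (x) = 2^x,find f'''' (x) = 2^x*log(2)^4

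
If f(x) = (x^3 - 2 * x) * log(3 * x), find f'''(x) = (6*x^2*log(x) + 6*x^2*log(3) + 11*x^2 + 2)/x^2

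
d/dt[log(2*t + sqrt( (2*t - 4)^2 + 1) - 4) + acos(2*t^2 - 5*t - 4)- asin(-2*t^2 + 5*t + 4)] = (4*t + 2*sqrt(4*t^2 - 16*t + 17) - 8)/(4*t^2 + 2*t*sqrt(4*t^2 - 16*t + 17) - 16*t - 4*sqrt(4*t^2 - 16*t + 17) + 17)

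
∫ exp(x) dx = exp(x) + C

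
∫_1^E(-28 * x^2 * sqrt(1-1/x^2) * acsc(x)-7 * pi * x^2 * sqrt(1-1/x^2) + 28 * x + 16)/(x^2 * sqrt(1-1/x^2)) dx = -4*(4 + 7*E)*(acsc(E) + pi/4) + 33*pi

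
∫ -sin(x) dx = cos(x) + C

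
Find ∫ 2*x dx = x^2 + C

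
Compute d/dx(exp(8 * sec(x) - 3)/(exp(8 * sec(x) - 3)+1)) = 8*exp(6)*exp(8*sec(x) - 3)*tan(x)*sec(x)/(exp(8/cos(x)) + exp(3))^2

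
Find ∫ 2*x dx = x^2 + C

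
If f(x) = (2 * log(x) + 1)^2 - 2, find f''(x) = (4 - 8*log(x))/x^2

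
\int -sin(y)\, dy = cos(y) + C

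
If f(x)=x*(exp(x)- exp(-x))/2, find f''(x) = (x*exp(2*x) - x + 2*exp(2*x) + 2)*exp(-x)/2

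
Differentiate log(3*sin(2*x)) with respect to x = 2/tan(2*x)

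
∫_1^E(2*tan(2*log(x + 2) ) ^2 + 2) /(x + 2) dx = tan(2*log(2 + E)) - tan(2*log(3))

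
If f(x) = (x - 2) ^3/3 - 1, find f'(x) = x^2 - 4*x + 4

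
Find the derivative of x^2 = 2*x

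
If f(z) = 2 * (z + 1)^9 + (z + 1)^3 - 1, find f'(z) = 18*z^8 + 144*z^7 + 504*z^6 + 1008*z^5 + 1260*z^4 + 1008*z^3 + 507*z^2 + 150*z + 21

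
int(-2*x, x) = -x^2 + C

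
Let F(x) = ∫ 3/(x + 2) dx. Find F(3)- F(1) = -3*log(3) + 3*log(5)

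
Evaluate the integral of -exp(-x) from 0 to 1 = -1 + exp(-1)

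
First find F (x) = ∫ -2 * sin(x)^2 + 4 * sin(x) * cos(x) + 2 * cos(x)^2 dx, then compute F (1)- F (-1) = 2*sin(2)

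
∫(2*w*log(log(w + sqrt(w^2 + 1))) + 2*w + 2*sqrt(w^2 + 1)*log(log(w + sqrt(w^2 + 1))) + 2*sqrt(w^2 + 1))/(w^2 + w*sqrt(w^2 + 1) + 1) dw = 2*log(w + sqrt(w^2 + 1))*log(log(w + sqrt(w^2 + 1))) + C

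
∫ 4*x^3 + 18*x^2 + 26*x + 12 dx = x^4 + 6*x^3 + 13*x^2 + 12*x + C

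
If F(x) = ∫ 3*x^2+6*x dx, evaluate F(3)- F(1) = 50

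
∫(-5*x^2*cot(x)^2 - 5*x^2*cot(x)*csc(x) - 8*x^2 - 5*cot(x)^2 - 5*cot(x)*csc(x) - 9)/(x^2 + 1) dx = -3*x + 5*cot(x) + acot(x) + 5*csc(x) + C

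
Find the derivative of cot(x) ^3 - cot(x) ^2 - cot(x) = -3*cot(x)^4 + 2*cot(x)^3 - 2*cot(x)^2 + 2*cot(x) + 1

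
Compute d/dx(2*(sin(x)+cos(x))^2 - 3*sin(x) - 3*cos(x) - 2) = 4*cos(2*x) - 3*sqrt(2)*cos(x + pi/4)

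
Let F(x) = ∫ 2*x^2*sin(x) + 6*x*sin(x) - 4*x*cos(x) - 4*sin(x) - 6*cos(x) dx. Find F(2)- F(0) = -4 - 16*cos(2)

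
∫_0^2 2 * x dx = 4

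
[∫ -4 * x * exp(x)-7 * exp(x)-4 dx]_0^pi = (1 + exp(pi))*(-4*pi - 3) + 6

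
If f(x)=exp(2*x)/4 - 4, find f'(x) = exp(2*x)/2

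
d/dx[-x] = -1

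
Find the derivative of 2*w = 2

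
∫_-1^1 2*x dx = 0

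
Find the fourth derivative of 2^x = 2^x*log(2)^4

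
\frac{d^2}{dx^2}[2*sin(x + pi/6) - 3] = -2*sin(x + pi/6)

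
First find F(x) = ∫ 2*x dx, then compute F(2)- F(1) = 3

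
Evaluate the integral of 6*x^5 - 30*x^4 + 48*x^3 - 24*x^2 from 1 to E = 1 + (-1 + (-1 + E)^2)^3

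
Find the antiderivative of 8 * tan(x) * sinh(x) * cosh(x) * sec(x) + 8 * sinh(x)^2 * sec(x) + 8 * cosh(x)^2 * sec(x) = 4*sinh(2*x)*sec(x) + C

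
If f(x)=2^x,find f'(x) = 2^x*log(2)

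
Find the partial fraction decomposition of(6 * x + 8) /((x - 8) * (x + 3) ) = 10/(11*(x + 3)) + 56/(11*(x - 8))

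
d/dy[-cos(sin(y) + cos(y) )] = sqrt(2)*sin(sqrt(2)*sin(y + pi/4))*cos(y + pi/4)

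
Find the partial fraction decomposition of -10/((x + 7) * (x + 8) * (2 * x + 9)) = -8/(7*(2*x + 9)) - 10/(7*(x + 8)) + 2/(x + 7)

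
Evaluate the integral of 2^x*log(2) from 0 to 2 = 3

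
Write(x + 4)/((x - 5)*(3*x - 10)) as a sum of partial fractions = -22/(5*(3*x - 10)) + 9/(5*(x - 5))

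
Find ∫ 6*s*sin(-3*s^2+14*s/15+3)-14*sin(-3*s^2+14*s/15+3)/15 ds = cos(-3*s^2 + 14*s/15 + 3) + C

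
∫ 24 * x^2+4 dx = 8*x^3 + 4*x + C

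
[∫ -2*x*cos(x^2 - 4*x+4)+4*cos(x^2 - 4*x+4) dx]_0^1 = -sin(1) + sin(4)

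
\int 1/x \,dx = log(x) + C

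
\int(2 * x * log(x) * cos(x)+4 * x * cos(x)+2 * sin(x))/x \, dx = (2*log(x) + 4)*sin(x) + C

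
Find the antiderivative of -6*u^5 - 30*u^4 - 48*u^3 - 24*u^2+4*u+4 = -u^6 - 6*u^5 - 12*u^4 - 8*u^3 + 2*u^2 + 4*u + C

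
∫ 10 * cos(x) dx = 10*sin(x) + C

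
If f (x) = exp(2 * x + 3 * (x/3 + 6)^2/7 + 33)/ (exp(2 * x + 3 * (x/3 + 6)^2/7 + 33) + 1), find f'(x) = (2*x*exp(x^2/21 + 26*x/7 + 339/7) + 78*exp(x^2/21 + 26*x/7 + 339/7))/(21*exp(678/7)*exp(52*x/7)*exp(2*x^2/21) + 42*exp(339/7)*exp(26*x/7)*exp(x^2/21) + 21)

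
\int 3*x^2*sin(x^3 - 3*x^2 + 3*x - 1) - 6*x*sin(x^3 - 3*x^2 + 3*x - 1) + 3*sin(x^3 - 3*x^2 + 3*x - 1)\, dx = -cos((x - 1)^3) + C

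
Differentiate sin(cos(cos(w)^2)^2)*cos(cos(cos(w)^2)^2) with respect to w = -4*sin(w)*sin(cos(w)^2)*sin(cos(cos(w)^2)^2)^2*cos(w)*cos(cos(w)^2) + 4*sin(w)*sin(cos(w)^2)*cos(w)*cos(cos(w)^2)*cos(cos(cos(w)^2)^2)^2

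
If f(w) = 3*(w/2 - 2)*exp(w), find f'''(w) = 3*w*exp(w)/2 - 3*exp(w)/2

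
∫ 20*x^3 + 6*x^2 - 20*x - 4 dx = 5*x^4 + 2*x^3 - 10*x^2 - 4*x + C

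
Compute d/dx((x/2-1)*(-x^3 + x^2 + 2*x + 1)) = -2*x^3 + 9*x^2/2 - 3/2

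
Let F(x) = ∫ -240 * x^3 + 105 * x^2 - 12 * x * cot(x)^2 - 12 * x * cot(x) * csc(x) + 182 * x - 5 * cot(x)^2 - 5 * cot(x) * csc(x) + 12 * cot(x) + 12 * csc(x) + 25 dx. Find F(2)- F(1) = -334 - 17*csc(1) + 29*cot(2) - 17*cot(1) + 29*csc(2)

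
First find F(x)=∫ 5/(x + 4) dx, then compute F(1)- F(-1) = -5*log(3) + 5*log(5)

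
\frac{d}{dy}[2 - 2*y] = -2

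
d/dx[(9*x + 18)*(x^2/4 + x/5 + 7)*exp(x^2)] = 9*x^4*exp(x^2)/2 + 63*x^3*exp(x^2)/5 + 2799*x^2*exp(x^2)/20 + 1323*x*exp(x^2)/5 + 333*exp(x^2)/5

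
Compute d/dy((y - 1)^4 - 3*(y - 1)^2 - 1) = 4*y^3 - 12*y^2 + 6*y + 2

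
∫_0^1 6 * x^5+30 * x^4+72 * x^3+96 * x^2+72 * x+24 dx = 117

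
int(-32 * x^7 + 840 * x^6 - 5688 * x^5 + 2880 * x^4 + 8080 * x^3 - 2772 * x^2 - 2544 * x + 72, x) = -4*x^8 + 120*x^7 - 948*x^6 + 576*x^5 + 2020*x^4 - 924*x^3 - 1272*x^2 + 72*x + C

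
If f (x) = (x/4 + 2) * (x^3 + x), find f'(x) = x^3 + 6*x^2 + x/2 + 2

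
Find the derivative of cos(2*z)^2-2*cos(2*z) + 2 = 16*sin(z)^3*cos(z)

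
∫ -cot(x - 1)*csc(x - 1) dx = csc(x - 1) + C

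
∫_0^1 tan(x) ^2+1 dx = tan(1)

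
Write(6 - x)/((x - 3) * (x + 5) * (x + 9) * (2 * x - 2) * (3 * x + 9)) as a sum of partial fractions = 1/(1152*(x + 9)) - 11/(2304*(x + 5)) + 1/(192*(x + 3)) - 1/(576*(x - 1)) + 1/(2304*(x - 3))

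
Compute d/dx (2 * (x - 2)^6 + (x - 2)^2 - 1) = 12*x^5 - 120*x^4 + 480*x^3 - 960*x^2 + 962*x - 388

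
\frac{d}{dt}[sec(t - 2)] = tan(t - 2)*sec(t - 2)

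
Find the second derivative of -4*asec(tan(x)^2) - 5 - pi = 8*(tan(x)^2 + 3 + tan(x)^(-2) - 1/tan(x)^4)/(sqrt(1 - 1/tan(x)^4)*(tan(x)^2 - 1))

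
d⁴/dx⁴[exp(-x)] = exp(-x)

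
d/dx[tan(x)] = cos(x)^(-2)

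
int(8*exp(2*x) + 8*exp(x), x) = 4*(exp(x) + 1)^2 + C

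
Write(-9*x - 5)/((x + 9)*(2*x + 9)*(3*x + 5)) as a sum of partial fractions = 45/(187*(3*x + 5)) - 142/(153*(2*x + 9)) + 38/(99*(x + 9))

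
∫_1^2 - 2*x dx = -3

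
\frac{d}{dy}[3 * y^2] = 6*y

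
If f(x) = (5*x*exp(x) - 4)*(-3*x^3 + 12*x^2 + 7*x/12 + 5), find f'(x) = -15*x^4*exp(x) + 2195*x^2*exp(x)/12 + 36*x^2 + 185*x*exp(x)/6 - 96*x + 25*exp(x) - 7/3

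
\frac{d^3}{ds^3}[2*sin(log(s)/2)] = (6*sin(log(s)/2) + 7*cos(log(s)/2))/(4*s^3)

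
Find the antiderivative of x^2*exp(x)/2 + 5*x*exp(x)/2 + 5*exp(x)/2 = (x^2 + 3*x + 2)*exp(x)/2 + C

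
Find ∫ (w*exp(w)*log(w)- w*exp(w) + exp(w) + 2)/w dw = (exp(w) + 2)*(log(w) - 1) + C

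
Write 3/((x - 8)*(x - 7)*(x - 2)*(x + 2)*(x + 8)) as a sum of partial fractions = 1/(4800*(x + 8)) - 1/(720*(x + 2)) + 1/(400*(x - 2)) - 1/(225*(x - 7)) + 1/(320*(x - 8))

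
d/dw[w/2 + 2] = 1/2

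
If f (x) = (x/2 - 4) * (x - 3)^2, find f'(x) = 3*x^2/2 - 14*x + 57/2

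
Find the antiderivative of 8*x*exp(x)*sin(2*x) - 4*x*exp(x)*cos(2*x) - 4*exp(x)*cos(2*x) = -4*x*exp(x)*cos(2*x) + C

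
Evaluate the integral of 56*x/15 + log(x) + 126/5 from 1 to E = -391/15 + 28*exp(2)/15 + 126*E/5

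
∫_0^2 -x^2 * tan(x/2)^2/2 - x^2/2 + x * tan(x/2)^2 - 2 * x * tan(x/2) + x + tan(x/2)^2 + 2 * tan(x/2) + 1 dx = 2*tan(1)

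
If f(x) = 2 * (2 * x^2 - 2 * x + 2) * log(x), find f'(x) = (8*x^2*log(x) + 4*x^2 - 4*x*log(x) - 4*x + 4)/x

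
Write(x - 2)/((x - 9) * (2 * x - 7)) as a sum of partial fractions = -3/(11*(2*x - 7)) + 7/(11*(x - 9))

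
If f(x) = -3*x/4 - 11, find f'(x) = -3/4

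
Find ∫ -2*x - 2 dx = -x^2 - 2*x + C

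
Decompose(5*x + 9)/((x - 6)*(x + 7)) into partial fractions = 2/(x + 7) + 3/(x - 6)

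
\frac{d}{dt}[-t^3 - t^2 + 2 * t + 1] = -3*t^2 - 2*t + 2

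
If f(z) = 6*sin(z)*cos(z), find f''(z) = -12*sin(2*z)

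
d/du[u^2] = 2*u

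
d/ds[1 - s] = -1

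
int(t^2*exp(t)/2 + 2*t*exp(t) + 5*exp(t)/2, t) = ((t + 1)^2 + 2)*exp(t)/2 + C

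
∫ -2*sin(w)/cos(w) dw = 2*log(cos(w)) + C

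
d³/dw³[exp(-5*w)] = -125*exp(-5*w)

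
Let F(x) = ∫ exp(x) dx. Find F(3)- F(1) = -E + exp(3)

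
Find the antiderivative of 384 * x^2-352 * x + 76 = 128*x^3 - 176*x^2 + 76*x + C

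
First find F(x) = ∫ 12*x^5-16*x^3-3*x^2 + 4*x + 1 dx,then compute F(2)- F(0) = 66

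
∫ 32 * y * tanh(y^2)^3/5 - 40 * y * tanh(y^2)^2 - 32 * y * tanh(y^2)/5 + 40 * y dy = -8*tanh(y^2)^2/5 + 20*tanh(y^2) + C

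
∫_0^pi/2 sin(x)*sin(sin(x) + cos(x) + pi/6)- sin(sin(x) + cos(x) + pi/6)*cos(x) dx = 0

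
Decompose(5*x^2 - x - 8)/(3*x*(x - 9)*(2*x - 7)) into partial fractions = -199/(231*(2*x - 7)) + 388/(297*(x - 9)) - 8/(189*x)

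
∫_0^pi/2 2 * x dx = pi^2/4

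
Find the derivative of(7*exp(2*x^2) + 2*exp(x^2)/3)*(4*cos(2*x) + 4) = 8*(14*x*exp(x^2)*cos(2*x) + 14*x*exp(x^2) + 2*x*cos(2*x)/3 + 2*x/3 - 7*exp(x^2)*sin(2*x) - 2*sin(2*x)/3)*exp(x^2)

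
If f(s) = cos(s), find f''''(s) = cos(s)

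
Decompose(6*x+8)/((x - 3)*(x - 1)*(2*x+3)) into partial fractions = -4/(45*(2*x + 3)) - 7/(5*(x - 1)) + 13/(9*(x - 3))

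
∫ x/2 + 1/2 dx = x^2/4 + x/2 + C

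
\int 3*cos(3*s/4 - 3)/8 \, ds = sin(3*s/4 - 3)/2 + C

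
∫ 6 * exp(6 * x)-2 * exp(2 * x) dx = exp(6*x) - exp(2*x) + C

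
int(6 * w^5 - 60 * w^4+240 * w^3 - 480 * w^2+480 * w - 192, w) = w^6 - 12*w^5 + 60*w^4 - 160*w^3 + 240*w^2 - 192*w + C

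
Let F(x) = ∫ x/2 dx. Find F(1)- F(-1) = 0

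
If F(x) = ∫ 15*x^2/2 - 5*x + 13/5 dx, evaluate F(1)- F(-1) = 51/5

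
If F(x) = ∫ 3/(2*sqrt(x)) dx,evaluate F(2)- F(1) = -3 + 3*sqrt(2)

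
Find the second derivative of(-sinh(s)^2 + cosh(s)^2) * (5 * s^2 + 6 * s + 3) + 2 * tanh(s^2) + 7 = -16*s^2*sinh(s^2)/cosh(s^2)^3 + 10 + 4/cosh(s^2)^2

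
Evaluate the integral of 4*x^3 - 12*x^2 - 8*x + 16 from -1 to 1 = 24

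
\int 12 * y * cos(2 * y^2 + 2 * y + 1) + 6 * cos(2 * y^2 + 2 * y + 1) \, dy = 3*sin(2*y^2 + 2*y + 1) + C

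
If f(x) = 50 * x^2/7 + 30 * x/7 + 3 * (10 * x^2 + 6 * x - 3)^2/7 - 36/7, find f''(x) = 3600*x^2/7 + 2160*x/7 - 44/7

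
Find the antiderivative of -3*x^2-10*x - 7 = -x^3 - 5*x^2 - 7*x + C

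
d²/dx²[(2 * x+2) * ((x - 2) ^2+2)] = 12*x - 12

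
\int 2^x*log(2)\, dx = 2^x + C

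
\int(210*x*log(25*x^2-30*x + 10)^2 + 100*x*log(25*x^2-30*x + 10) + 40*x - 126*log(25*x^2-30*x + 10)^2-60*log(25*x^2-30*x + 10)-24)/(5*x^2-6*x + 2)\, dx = (7*log((5*x - 3)^2 + 1)^2 + 5*log((5*x - 3)^2 + 1) + 4)*log((5*x - 3)^2 + 1) + C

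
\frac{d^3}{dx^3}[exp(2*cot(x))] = -4*(3 + 6/tan(x) + 10/tan(x)^2 + 12/tan(x)^3 + 9/tan(x)^4 + 6/tan(x)^5 + 2/tan(x)^6)*exp(2/tan(x))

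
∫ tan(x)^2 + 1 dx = tan(x) + C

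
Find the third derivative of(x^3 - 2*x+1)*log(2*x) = (6*x^3*log(x) + 6*x^3*log(2) + 11*x^3 + 2*x + 2)/x^3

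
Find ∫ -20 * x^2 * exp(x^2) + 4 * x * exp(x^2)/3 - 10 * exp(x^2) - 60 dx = -2*(15*x - 1)*(exp(x^2) + 6)/3 + C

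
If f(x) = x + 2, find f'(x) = 1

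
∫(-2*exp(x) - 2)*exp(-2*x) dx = (exp(x) + 1)^2*exp(-2*x) + C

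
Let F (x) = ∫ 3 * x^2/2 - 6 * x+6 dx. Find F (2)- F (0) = 4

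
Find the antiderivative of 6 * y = 3*y^2 + C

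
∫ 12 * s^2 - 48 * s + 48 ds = 4*s^3 - 24*s^2 + 48*s + C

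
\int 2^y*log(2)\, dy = 2^y + C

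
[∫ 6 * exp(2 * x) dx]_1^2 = -3*exp(2) + 3*exp(4)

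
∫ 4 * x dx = 2*x^2 + C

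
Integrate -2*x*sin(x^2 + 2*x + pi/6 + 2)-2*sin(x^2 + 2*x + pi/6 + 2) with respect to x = cos((x + 1)^2 + pi/6 + 1) + C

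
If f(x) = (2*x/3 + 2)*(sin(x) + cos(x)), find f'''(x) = 2*x*sin(x)/3 - 2*x*cos(x)/3 - 4*cos(x)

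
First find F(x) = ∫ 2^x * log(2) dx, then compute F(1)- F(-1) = 3/2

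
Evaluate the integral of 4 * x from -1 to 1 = 0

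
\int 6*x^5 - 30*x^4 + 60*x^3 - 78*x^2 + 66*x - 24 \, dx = x^6 - 6*x^5 + 15*x^4 - 26*x^3 + 33*x^2 - 24*x + C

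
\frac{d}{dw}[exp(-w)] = -exp(-w)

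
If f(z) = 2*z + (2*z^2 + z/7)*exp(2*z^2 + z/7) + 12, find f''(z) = 32*z^4*exp(2*z^2 + z/7) + 32*z^3*exp(2*z^2 + z/7)/7 + 1970*z^2*exp(2*z^2 + z/7)/49 + 981*z*exp(2*z^2 + z/7)/343 + 198*exp(2*z^2 + z/7)/49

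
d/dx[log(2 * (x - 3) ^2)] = 2/(x - 3)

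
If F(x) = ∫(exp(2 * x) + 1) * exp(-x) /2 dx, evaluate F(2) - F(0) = -exp(-2)/2 + exp(2)/2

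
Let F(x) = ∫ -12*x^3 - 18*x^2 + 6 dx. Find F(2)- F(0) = -84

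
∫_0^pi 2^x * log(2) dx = -1 + 2^pi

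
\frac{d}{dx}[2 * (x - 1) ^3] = 6*x^2 - 12*x + 6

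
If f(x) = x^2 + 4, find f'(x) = 2*x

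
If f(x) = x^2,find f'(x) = 2*x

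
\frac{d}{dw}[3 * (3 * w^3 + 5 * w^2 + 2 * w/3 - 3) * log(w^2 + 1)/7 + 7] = (27*w^4*log(w^2 + 1) + 18*w^4 + 30*w^3*log(w^2 + 1) + 30*w^3 + 29*w^2*log(w^2 + 1) + 4*w^2 + 30*w*log(w^2 + 1) - 18*w + 2*log(w^2 + 1))/(7*w^2 + 7)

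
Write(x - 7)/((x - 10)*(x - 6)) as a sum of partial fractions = 1/(4*(x - 6)) + 3/(4*(x - 10))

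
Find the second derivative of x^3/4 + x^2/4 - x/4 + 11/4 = 3*x/2 + 1/2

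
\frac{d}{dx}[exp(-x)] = -exp(-x)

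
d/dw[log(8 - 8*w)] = 1/(w - 1)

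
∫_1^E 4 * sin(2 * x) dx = -2*cos(2*E) + 2*cos(2)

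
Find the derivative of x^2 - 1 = 2*x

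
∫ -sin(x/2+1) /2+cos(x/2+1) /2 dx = sqrt(2)*sin(x/2 + pi/4 + 1) + C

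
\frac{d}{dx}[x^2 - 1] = 2*x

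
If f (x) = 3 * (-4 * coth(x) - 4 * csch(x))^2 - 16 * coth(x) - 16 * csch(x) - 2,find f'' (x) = (-20*sinh(x) - 16*sinh(2*x) - 4*sinh(3*x) + 552*cosh(x) + 192*cosh(2*x) + 24*cosh(3*x) + 384)/sinh(x)^4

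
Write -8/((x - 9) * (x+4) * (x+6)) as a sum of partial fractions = -4/(15*(x + 6)) + 4/(13*(x + 4)) - 8/(195*(x - 9))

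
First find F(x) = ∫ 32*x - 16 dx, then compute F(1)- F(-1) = -32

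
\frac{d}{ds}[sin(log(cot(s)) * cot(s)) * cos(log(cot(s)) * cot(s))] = -(log(1/tan(s)) + 1)*cos(2*log(1/tan(s))/tan(s))/sin(s)^2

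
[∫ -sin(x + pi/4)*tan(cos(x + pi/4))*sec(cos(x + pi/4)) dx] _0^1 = -sec(sqrt(2)/2) + sec(cos(pi/4 + 1))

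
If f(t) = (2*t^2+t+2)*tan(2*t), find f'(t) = 4*t^2/cos(2*t)^2 + 4*t*tan(2*t) + 2*t/cos(2*t)^2 + tan(2*t) + 4/cos(2*t)^2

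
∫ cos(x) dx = sin(x) + C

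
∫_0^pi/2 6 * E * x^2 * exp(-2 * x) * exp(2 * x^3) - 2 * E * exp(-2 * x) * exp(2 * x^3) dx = -E + exp(-pi + 1 + pi^3/4)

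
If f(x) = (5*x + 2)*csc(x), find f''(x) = (-5*x + 10*x/sin(x)^2 - 2 - 10*cos(x)/sin(x) + 4/sin(x)^2)/sin(x)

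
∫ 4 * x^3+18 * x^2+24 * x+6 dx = x^4 + 6*x^3 + 12*x^2 + 6*x + C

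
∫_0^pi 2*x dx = pi^2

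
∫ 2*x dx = x^2 + C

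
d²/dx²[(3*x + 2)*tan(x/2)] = (3*x*sin(x/2)/(2*cos(x/2)) + sin(x/2)/cos(x/2) + 3)/cos(x/2)^2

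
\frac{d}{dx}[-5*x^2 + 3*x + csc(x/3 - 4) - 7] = -10*x - cot(x/3 - 4)*csc(x/3 - 4)/3 + 3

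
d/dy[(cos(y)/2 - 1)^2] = sin(y) - sin(2*y)/4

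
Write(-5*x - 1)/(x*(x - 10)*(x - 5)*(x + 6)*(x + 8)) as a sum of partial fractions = 1/(96*(x + 8)) - 29/(2112*(x + 6)) + 2/(275*(x - 5)) - 17/(4800*(x - 10)) - 1/(2400*x)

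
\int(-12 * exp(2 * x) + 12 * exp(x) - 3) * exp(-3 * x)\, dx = -(2*exp(x) - 1)^3*exp(-3*x) + C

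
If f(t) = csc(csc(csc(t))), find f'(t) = -cot(t)*cot(csc(t))*cot(csc(csc(t)))*csc(t)*csc(csc(t))*csc(csc(csc(t)))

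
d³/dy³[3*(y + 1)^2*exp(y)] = 3*y^2*exp(y) + 24*y*exp(y) + 39*exp(y)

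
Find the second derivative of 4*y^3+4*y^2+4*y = 24*y + 8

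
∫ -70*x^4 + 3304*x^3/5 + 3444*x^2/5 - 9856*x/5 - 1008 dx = -14*x^5 + 826*x^4/5 + 1148*x^3/5 - 4928*x^2/5 - 1008*x + C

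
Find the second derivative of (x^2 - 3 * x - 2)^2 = 12*x^2 - 36*x + 10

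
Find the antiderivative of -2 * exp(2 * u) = -exp(2*u) + C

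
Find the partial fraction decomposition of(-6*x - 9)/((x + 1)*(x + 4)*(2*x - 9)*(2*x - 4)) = -144/(935*(2*x - 9)) - 5/(204*(x + 4)) - 1/(66*(x + 1)) + 7/(60*(x - 2))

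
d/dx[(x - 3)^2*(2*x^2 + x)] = 8*x^3 - 33*x^2 + 24*x + 9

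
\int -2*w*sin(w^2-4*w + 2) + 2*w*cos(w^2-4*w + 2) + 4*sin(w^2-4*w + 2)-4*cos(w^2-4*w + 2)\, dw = sin((w - 2)^2 - 2) + cos((w - 2)^2 - 2) + C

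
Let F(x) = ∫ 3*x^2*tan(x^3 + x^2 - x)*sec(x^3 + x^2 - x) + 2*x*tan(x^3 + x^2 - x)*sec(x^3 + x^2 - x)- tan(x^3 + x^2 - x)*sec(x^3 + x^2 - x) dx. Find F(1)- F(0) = -1 + sec(1)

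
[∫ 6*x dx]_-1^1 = 0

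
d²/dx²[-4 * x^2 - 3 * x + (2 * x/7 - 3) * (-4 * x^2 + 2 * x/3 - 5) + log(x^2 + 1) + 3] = (-144*x^5 + 344*x^4 - 288*x^3 + 646*x^2 - 144*x + 386)/(21*x^4 + 42*x^2 + 21)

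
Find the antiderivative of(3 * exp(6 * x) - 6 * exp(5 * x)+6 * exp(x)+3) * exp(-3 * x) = (-(1 - exp(x))*exp(x) - 1)^3*exp(-3*x) + C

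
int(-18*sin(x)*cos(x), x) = 9*cos(x)^2 + C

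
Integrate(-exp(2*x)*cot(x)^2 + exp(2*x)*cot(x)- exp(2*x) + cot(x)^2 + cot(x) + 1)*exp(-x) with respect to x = 2*cot(x)*sinh(x) + C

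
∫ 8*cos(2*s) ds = 4*sin(2*s) + C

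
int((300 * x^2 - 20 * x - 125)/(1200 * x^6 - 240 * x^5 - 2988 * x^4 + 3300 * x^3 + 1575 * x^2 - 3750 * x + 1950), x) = -acot(4*x^3 - 2*x^2/5 - 5*x + 5)/3 + C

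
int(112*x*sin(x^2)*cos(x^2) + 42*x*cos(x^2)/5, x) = 7*(20*sin(x^2) + 3)*sin(x^2)/5 + C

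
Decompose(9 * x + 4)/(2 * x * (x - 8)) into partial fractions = 19/(4*(x - 8)) - 1/(4*x)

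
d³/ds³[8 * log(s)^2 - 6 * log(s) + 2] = (32*log(s) - 60)/s^3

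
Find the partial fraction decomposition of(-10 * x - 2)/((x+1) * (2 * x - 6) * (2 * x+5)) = 46/(33*(2*x + 5)) - 1/(3*(x + 1)) - 4/(11*(x - 3))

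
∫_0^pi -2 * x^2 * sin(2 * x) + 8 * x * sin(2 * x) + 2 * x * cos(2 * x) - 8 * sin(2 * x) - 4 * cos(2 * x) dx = -4 + (-2 + pi)^2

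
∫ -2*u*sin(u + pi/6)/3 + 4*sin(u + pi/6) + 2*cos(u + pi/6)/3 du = (2*u/3 - 4)*cos(u + pi/6) + C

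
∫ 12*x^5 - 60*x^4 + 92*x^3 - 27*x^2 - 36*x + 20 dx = 2*x^6 - 12*x^5 + 23*x^4 - 9*x^3 - 18*x^2 + 20*x + C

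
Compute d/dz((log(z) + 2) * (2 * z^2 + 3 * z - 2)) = (4*z^2*log(z) + 10*z^2 + 3*z*log(z) + 9*z - 2)/z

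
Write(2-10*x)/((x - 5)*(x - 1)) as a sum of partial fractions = 2/(x - 1) - 12/(x - 5)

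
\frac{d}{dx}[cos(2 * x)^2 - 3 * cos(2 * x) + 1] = 6*sin(2*x) - 2*sin(4*x)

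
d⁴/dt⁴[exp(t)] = exp(t)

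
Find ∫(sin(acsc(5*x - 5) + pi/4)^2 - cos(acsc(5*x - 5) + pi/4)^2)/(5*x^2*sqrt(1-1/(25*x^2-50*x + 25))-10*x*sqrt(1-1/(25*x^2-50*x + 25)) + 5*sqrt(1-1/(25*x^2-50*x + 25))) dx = sin(acsc(5*x - 5) + pi/4)*cos(acsc(5*x - 5) + pi/4) + C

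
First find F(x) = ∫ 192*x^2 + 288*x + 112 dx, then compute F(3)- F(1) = 3040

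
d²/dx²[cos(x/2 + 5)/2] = -cos(x/2 + 5)/8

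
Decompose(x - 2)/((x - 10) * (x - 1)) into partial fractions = 1/(9*(x - 1)) + 8/(9*(x - 10))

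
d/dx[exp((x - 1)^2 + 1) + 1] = 2*x*exp(x^2 - 2*x + 2) - 2*exp(x^2 - 2*x + 2)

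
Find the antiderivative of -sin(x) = cos(x) + C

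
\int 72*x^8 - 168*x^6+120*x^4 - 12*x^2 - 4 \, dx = 8*x^9 - 24*x^7 + 24*x^5 - 4*x^3 - 4*x + C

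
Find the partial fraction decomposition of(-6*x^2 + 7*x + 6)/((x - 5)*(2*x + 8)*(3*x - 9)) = -59/(189*(x + 4)) + 9/(28*(x - 3)) - 109/(108*(x - 5))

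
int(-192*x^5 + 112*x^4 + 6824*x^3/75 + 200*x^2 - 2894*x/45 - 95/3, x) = -32*x^6 + 112*x^5/5 + 1706*x^4/75 + 200*x^3/3 - 1447*x^2/45 - 95*x/3 + C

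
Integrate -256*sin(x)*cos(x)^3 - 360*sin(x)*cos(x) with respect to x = (64*cos(x)^2 + 180)*cos(x)^2 + C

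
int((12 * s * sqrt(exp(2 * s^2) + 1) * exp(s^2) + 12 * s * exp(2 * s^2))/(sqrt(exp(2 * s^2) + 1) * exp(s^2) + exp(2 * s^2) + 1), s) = 6*log(sqrt(exp(2*s^2) + 1) + exp(s^2)) + C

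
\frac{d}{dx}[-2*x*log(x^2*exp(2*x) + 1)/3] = (-4*x^3*exp(2*x) - 2*x^2*exp(2*x)*log(x^2*exp(2*x) + 1) - 4*x^2*exp(2*x) - 2*log(x^2*exp(2*x) + 1))/(3*x^2*exp(2*x) + 3)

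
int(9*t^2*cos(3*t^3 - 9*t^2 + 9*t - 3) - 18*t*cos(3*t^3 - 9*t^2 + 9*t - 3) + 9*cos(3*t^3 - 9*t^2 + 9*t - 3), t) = sin(3*(t - 1)^3) + C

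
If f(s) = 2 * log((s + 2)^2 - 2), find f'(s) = (4*s + 8)/(s^2 + 4*s + 2)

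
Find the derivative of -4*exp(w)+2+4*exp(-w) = (-4*exp(2*w) - 4)*exp(-w)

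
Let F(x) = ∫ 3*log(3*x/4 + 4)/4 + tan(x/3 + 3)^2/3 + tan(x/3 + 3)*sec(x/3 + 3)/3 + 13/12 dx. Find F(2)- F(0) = -4*log(4) + sec(11/3) - tan(3) + tan(11/3) - sec(3) + 11*log(11/2)/2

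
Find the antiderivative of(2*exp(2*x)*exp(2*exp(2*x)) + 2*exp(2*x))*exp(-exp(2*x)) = 2*sinh(exp(2*x)) + C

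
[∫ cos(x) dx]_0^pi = 0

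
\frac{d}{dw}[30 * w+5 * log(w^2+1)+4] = (30*w^2 + 10*w + 30)/(w^2 + 1)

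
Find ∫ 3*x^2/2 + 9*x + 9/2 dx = x^3/2 + 9*x^2/2 + 9*x/2 + C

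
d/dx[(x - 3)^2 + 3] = 2*x - 6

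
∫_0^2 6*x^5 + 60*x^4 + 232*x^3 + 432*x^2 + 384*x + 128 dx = 3552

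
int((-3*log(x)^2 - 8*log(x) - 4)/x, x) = -(log(x) + 1)^3 - (log(x) + 1)^2 + log(x) + C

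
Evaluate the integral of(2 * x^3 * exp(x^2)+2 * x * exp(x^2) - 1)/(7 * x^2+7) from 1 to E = -E/7 - pi/28 + acot(E)/7 + exp(exp(2))/7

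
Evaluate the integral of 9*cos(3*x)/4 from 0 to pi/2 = -3/4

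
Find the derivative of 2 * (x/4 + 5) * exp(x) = x*exp(x)/2 + 21*exp(x)/2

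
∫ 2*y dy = y^2 + C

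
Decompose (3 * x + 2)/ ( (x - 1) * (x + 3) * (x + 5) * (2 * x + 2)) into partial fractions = 13/(96*(x + 5)) - 7/(32*(x + 3)) + 1/(32*(x + 1)) + 5/(96*(x - 1))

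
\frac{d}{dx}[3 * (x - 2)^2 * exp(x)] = 3*x^2*exp(x) - 6*x*exp(x)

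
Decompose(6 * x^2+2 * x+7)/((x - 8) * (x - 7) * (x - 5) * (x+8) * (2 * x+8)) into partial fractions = 25/(1664*(x + 8)) - 95/(9504*(x + 4)) + 167/(1404*(x - 5)) - 21/(44*(x - 7)) + 407/(1152*(x - 8))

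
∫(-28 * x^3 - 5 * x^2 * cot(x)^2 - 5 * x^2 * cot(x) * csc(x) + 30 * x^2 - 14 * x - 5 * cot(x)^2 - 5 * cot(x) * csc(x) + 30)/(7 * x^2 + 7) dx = -2*x^2 + 5*x + log(x^2 + 1) + 5/(7*tan(x)) + 5/(7*sin(x)) + C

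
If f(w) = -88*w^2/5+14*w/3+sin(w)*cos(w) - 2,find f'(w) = -176*w/5 + cos(2*w) + 14/3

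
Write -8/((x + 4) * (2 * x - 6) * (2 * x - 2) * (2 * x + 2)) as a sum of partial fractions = 1/(105*(x + 4)) - 1/(24*(x + 1)) + 1/(20*(x - 1)) - 1/(56*(x - 3))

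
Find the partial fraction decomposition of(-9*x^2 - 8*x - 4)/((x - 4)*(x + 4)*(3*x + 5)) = 141/(119*(3*x + 5)) - 29/(14*(x + 4)) - 45/(34*(x - 4))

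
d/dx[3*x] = 3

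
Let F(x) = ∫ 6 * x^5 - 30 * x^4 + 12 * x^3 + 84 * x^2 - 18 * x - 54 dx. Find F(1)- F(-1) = -64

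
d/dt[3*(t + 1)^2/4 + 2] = 3*t/2 + 3/2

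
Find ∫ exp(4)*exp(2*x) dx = exp(2*x + 4)/2 + C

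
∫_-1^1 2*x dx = 0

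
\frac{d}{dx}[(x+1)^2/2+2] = x + 1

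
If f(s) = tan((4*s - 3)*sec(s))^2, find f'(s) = 2*(4*s*sin(s)/cos(s) - 3*sin(s)/cos(s) + 4)*sin((4*s - 3)/cos(s))/(cos(s)*cos((4*s - 3)/cos(s))^3)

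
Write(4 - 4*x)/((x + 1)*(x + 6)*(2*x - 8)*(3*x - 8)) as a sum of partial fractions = 45/(572*(3*x - 8)) - 7/(650*(x + 6)) + 4/(275*(x + 1)) - 3/(100*(x - 4))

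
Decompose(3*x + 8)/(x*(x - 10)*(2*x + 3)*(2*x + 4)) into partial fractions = 14/(69*(2*x + 3)) - 1/(24*(x + 2)) + 19/(2760*(x - 10)) - 1/(15*x)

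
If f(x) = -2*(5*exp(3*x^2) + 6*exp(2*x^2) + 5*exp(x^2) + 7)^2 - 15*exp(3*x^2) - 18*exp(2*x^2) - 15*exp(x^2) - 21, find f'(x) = -600*x*exp(6*x^2) - 1200*x*exp(5*x^2) - 1376*x*exp(4*x^2) - 1650*x*exp(3*x^2) - 944*x*exp(2*x^2) - 310*x*exp(x^2)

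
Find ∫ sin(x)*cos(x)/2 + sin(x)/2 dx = sin(x)^2/4 - cos(x)/2 + C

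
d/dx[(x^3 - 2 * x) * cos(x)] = -x^3*sin(x) + 3*x^2*cos(x) + 2*x*sin(x) - 2*cos(x)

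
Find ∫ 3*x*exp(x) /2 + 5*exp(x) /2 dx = (3*x + 2)*exp(x)/2 + C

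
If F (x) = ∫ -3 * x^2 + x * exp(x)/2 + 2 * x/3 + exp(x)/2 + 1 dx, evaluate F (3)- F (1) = -64/3 - E/2 + 3*exp(3)/2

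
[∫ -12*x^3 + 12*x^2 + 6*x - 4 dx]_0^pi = (4 - 3*pi)*(-pi + pi^3)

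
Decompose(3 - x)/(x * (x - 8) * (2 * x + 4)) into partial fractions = 1/(8*(x + 2)) - 1/(32*(x - 8)) - 3/(32*x)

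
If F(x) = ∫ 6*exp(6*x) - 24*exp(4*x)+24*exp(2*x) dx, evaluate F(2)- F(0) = 1 + (-2 + exp(4))^3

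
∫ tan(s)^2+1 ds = tan(s) + C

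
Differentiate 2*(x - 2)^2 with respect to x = 4*x - 8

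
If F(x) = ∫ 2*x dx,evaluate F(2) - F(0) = 4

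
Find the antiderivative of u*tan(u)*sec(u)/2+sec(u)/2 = u*sec(u)/2 + C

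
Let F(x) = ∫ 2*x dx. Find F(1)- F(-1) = 0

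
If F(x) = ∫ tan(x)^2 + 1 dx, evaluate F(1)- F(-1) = 2*tan(1)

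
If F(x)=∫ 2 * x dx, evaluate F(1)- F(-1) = 0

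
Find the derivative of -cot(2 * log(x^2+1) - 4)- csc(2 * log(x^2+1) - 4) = (4*x*cot(2*log(x^2 + 1) - 4)^2 + 4*x*cot(2*log(x^2 + 1) - 4)*csc(2*log(x^2 + 1) - 4) + 4*x)/(x^2 + 1)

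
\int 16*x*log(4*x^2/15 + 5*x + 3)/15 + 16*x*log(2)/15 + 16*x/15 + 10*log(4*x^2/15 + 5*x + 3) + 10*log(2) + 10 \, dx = 2*(4*x^2 + 75*x + 45)*log(8*x^2/15 + 10*x + 6)/15 + C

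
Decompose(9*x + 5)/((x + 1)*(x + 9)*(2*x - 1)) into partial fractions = 2/(3*(2*x - 1)) - 1/(2*(x + 9)) + 1/(6*(x + 1))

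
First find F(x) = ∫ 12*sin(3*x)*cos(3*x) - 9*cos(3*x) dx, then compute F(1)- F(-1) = -6*sin(3)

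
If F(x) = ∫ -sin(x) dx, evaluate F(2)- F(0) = -1 + cos(2)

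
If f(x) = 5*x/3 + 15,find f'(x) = 5/3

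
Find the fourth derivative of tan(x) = 24*tan(x)^5 + 40*tan(x)^3 + 16*tan(x)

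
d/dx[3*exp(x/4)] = 3*exp(x/4)/4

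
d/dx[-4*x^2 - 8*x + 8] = -8*x - 8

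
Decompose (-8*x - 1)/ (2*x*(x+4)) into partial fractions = -31/(8*(x + 4)) - 1/(8*x)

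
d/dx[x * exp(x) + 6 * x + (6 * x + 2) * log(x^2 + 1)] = (x^3*exp(x) + x^2*exp(x) + 6*x^2*log(x^2 + 1) + 18*x^2 + x*exp(x) + 4*x + exp(x) + 6*log(x^2 + 1) + 6)/(x^2 + 1)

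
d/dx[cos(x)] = -sin(x)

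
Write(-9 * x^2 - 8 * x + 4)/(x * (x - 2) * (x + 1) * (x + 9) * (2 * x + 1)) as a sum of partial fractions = 92/(85*(2*x + 1)) - 653/(13464*(x + 9)) - 1/(8*(x + 1)) - 8/(55*(x - 2)) - 2/(9*x)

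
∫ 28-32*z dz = -16*z^2 + 28*z + C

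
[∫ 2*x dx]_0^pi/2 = pi^2/4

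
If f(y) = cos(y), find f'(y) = -sin(y)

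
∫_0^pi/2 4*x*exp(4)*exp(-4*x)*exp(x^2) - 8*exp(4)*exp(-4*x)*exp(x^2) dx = -2*exp(4) + 2*exp((-2 + pi/2)^2)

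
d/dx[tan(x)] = cos(x)^(-2)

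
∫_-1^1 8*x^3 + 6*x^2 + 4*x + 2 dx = 8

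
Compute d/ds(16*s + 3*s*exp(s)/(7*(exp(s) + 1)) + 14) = (3*s*exp(s) + 115*exp(2*s) + 227*exp(s) + 112)/(7*exp(2*s) + 14*exp(s) + 7)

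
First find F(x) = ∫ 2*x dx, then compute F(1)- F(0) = 1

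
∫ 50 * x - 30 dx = 25*x^2 - 30*x + C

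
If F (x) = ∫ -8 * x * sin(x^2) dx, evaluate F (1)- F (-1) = 0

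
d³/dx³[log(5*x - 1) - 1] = 250/(125*x^3 - 75*x^2 + 15*x - 1)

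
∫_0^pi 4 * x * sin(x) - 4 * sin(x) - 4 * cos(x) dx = -8 + 4*pi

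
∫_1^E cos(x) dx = -sin(1) + sin(E)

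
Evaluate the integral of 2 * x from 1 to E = -1 + exp(2)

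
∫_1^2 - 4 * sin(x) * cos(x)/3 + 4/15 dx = cos(4)/3 - cos(2)/3 + 4/15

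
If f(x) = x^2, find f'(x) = 2*x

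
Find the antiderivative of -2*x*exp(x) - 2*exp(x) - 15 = x*(-2*exp(x) - 15) + C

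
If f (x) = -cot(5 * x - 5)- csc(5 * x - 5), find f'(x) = 5*cot(5*x - 5)^2 + 5*cot(5*x - 5)*csc(5*x - 5) + 5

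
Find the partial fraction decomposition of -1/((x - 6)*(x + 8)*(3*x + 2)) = 9/(440*(3*x + 2)) - 1/(308*(x + 8)) - 1/(280*(x - 6))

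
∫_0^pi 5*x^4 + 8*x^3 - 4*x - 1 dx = (1 + pi)^2*(-pi + pi^3)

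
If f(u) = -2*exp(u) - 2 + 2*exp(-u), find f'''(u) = (-2*exp(2*u) - 2)*exp(-u)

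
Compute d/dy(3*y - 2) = 3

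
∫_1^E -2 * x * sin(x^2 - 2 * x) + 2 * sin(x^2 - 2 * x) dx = -cos(1) + cos(E*(2 - E))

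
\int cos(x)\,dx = sin(x) + C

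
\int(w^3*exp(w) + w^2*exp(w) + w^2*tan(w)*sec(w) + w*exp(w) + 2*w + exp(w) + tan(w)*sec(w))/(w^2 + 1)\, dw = w*exp(w) + log(w^2 + 1) + sec(w) + C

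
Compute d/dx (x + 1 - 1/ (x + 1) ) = (x^2 + 2*x + 2)/(x^2 + 2*x + 1)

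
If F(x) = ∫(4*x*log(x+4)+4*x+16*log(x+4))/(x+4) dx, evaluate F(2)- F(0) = 8*log(6)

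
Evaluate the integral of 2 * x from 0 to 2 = 4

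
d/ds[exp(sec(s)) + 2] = exp(sec(s))*tan(s)*sec(s)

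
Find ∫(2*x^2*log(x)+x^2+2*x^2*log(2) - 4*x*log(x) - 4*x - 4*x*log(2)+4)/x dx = (x - 2)^2*log(2*x) + C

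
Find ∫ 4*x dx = 2*x^2 + C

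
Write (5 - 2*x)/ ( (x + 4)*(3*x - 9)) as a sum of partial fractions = -13/(21*(x + 4)) - 1/(21*(x - 3))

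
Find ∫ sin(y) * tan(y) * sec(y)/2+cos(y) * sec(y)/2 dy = tan(y)/2 + C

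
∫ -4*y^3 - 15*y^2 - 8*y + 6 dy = -y^4 - 5*y^3 - 4*y^2 + 6*y + C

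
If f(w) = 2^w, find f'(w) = 2^w*log(2)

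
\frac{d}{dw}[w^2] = 2*w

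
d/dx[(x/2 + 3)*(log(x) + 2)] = (x*log(x) + 3*x + 6)/(2*x)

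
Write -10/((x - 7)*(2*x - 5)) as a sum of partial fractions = 20/(9*(2*x - 5)) - 10/(9*(x - 7))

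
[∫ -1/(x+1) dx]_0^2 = -log(3)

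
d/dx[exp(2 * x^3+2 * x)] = 6*x^2*exp(2*x^3 + 2*x) + 2*exp(2*x^3 + 2*x)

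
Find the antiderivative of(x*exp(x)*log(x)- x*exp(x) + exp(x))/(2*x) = (log(x) - 1)*exp(x)/2 + C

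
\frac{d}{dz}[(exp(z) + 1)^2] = 2*exp(2*z) + 2*exp(z)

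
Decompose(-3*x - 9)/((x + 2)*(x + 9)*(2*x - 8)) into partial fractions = 9/(91*(x + 9)) + 1/(28*(x + 2)) - 7/(52*(x - 4))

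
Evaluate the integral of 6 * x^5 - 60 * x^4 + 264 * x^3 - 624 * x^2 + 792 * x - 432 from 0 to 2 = -208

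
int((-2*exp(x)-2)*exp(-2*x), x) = (exp(x) + 1)^2*exp(-2*x) + C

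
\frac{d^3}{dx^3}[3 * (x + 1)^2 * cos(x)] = 3*x^2*sin(x) + 6*x*sin(x) - 18*x*cos(x) - 15*sin(x) - 18*cos(x)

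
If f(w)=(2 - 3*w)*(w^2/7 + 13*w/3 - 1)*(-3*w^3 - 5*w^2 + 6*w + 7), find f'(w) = 54*w^5/7 + 1410*w^4/7 + 104*w^3 - 2764*w^2/7 - 18*w + 209/3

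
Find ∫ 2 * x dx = x^2 + C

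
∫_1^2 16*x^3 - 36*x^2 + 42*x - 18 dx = 21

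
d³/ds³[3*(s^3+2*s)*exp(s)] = 3*s^3*exp(s) + 27*s^2*exp(s) + 60*s*exp(s) + 36*exp(s)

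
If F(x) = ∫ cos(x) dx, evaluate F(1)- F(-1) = 2*sin(1)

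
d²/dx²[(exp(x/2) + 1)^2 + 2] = exp(x/2)/2 + exp(x)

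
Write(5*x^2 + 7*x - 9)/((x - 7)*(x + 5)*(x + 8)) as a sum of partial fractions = 17/(3*(x + 8)) - 9/(4*(x + 5)) + 19/(12*(x - 7))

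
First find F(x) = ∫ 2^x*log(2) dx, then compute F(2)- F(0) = 3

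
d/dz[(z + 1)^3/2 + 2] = 3*z^2/2 + 3*z + 3/2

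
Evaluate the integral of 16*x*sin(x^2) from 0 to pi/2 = 8 - 8*cos(pi^2/4)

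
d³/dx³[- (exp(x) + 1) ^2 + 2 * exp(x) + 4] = -8*exp(2*x)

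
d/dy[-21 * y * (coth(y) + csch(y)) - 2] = (21*y*cosh(y) + 21*y - 21*sinh(y) - 21*sinh(2*y)/2)/sinh(y)^2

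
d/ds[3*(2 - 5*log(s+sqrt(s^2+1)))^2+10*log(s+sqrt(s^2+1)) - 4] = (150*s*log(s + sqrt(s^2 + 1)) - 50*s + 150*sqrt(s^2 + 1)*log(s + sqrt(s^2 + 1)) - 50*sqrt(s^2 + 1))/(s^2 + s*sqrt(s^2 + 1) + 1)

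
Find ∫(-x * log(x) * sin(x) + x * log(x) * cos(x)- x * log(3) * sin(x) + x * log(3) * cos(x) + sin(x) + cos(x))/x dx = sqrt(2)*log(3*x)*sin(x + pi/4) + C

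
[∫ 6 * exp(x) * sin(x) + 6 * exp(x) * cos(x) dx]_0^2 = 6*exp(2)*sin(2)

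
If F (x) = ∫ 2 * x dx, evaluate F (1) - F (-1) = 0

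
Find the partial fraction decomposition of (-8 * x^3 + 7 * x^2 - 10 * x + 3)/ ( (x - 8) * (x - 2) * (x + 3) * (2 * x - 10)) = -39/(110*(x + 3)) - 53/(180*(x - 2)) + 109/(18*(x - 5)) - 3725/(396*(x - 8))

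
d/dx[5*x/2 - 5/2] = 5/2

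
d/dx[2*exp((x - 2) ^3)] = 6*x^2*exp(x^3 - 6*x^2 + 12*x - 8) - 24*x*exp(x^3 - 6*x^2 + 12*x - 8) + 24*exp(x^3 - 6*x^2 + 12*x - 8)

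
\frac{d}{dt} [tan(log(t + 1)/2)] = 2/((2*t + 2)*(cos(log(t + 1)) + 1))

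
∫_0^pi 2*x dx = pi^2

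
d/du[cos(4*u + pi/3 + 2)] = -4*sin(4*u + pi/3 + 2)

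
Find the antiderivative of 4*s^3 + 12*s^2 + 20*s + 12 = s^4 + 4*s^3 + 10*s^2 + 12*s + C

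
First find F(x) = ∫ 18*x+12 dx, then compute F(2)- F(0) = 60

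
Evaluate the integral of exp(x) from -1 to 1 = E - exp(-1)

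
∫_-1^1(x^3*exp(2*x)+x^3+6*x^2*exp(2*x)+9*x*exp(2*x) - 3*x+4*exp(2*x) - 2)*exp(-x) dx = -8*exp(-1) + 8*E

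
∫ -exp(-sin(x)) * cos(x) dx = exp(-sin(x)) + C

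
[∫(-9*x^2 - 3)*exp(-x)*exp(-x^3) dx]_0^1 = -3 + 3*exp(-2)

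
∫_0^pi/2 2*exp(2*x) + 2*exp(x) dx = -4 + (1 + exp(pi/2))^2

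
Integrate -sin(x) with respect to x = cos(x) + C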